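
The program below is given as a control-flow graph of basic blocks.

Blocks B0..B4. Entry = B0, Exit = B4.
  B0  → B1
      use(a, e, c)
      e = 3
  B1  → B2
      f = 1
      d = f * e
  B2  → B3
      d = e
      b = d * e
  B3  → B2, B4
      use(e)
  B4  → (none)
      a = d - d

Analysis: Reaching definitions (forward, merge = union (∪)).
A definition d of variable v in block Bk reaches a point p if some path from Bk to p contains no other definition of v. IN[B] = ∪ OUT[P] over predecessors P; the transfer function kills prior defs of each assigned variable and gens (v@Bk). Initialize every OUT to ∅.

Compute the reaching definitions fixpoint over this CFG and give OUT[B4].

Converged values:
  B0:  IN={}  OUT={e@B0}
  B1:  IN={e@B0}  OUT={d@B1, e@B0, f@B1}
  B2:  IN={b@B2, d@B1, d@B2, e@B0, f@B1}  OUT={b@B2, d@B2, e@B0, f@B1}
  B3:  IN={b@B2, d@B2, e@B0, f@B1}  OUT={b@B2, d@B2, e@B0, f@B1}
  B4:  IN={b@B2, d@B2, e@B0, f@B1}  OUT={a@B4, b@B2, d@B2, e@B0, f@B1}

Merge at B4: IN[B4] = OUT[B3] = {b@B2, d@B2, e@B0, f@B1}
Applying B4's transfer function to that IN value gives OUT[B4] (row B4 above).

Answer: {a@B4, b@B2, d@B2, e@B0, f@B1}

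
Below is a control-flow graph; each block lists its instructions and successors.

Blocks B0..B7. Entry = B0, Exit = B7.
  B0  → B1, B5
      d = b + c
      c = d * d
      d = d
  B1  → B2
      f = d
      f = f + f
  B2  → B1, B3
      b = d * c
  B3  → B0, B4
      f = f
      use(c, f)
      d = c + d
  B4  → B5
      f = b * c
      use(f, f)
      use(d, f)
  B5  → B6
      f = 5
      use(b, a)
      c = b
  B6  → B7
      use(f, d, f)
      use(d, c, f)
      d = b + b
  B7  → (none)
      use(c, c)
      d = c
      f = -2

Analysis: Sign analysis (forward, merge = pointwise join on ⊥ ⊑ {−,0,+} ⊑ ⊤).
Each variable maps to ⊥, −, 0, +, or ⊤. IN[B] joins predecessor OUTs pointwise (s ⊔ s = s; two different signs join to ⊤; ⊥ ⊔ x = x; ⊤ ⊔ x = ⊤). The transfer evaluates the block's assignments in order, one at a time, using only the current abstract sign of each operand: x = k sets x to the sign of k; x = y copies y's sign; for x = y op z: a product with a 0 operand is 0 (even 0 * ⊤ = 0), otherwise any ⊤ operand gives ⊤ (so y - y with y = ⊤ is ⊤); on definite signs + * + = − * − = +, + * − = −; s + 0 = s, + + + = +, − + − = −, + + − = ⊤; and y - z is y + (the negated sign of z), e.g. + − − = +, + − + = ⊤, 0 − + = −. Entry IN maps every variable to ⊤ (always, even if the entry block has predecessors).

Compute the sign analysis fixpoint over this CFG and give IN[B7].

Per-block solution:
  B0: | IN=(all ⊤) | OUT=(all ⊤)
  B1: | IN=(all ⊤) | OUT=(all ⊤)
  B2: | IN=(all ⊤) | OUT=(all ⊤)
  B3: | IN=(all ⊤) | OUT=(all ⊤)
  B4: | IN=(all ⊤) | OUT=(all ⊤)
  B5: | IN=(all ⊤) | OUT={f:+; rest ⊤}
  B6: | IN={f:+; rest ⊤} | OUT={f:+; rest ⊤}
  B7: | IN={f:+; rest ⊤} | OUT={f:-; rest ⊤}

Merge at B7: IN[B7] = OUT[B6] = {a: ⊤, b: ⊤, c: ⊤, d: ⊤, e: ⊤, f: +}

Answer: {a: ⊤, b: ⊤, c: ⊤, d: ⊤, e: ⊤, f: +}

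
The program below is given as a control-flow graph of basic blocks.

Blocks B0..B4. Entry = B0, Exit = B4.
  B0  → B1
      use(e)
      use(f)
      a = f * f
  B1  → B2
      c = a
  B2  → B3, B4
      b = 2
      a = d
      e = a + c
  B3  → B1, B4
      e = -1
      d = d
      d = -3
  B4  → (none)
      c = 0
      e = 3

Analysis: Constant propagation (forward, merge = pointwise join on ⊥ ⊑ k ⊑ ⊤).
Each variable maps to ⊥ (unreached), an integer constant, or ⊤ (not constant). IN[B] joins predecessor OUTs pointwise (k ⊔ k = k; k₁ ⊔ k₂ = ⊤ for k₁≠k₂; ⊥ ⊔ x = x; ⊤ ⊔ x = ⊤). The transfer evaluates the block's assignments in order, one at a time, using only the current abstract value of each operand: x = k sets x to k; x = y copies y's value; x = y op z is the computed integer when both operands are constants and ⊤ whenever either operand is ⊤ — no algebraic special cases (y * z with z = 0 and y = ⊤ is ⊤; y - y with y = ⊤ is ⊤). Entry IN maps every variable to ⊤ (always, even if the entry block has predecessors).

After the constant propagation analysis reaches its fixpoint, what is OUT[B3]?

Answer: {a: ⊤, b: 2, c: ⊤, d: -3, e: -1, f: ⊤}

Trace:
Per-block solution:
  B0:   IN=(all ⊤)   OUT=(all ⊤)
  B1:   IN=(all ⊤)   OUT=(all ⊤)
  B2:   IN=(all ⊤)   OUT={b:2; rest ⊤}
  B3:   IN={b:2; rest ⊤}   OUT={b:2, d:-3, e:-1; rest ⊤}
  B4:   IN={b:2; rest ⊤}   OUT={b:2, c:0, e:3; rest ⊤}

Merge at B3: IN[B3] = OUT[B2] = {a: ⊤, b: 2, c: ⊤, d: ⊤, e: ⊤, f: ⊤}
Applying B3's transfer function to that IN value gives OUT[B3] (row B3 above).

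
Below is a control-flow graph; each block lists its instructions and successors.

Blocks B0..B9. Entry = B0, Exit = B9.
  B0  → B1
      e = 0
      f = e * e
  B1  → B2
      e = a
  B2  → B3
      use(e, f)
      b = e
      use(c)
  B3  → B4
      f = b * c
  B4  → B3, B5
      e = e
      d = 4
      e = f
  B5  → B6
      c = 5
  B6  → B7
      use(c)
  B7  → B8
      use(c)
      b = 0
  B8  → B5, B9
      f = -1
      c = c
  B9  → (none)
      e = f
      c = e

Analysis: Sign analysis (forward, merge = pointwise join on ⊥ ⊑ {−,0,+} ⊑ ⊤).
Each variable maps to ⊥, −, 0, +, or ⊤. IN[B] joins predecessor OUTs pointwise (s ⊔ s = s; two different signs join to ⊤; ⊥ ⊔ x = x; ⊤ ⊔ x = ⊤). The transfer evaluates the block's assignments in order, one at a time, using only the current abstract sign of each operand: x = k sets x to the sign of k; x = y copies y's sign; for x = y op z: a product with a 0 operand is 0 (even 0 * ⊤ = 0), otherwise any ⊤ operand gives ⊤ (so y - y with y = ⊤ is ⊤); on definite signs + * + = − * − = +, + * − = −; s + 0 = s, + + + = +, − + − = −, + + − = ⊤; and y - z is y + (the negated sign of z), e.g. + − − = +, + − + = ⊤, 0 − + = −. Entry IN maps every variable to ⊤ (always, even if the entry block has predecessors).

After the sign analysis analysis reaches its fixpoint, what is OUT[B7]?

Per-block solution:
  B0: | IN=(all ⊤) | OUT={e:0, f:0; rest ⊤}
  B1: | IN={e:0, f:0; rest ⊤} | OUT={f:0; rest ⊤}
  B2: | IN={f:0; rest ⊤} | OUT={f:0; rest ⊤}
  B3: | IN=(all ⊤) | OUT=(all ⊤)
  B4: | IN=(all ⊤) | OUT={d:+; rest ⊤}
  B5: | IN={d:+; rest ⊤} | OUT={c:+, d:+; rest ⊤}
  B6: | IN={c:+, d:+; rest ⊤} | OUT={c:+, d:+; rest ⊤}
  B7: | IN={c:+, d:+; rest ⊤} | OUT={b:0, c:+, d:+; rest ⊤}
  B8: | IN={b:0, c:+, d:+; rest ⊤} | OUT={b:0, c:+, d:+, f:-; rest ⊤}
  B9: | IN={b:0, c:+, d:+, f:-; rest ⊤} | OUT={b:0, c:-, d:+, e:-, f:-; rest ⊤}

Merge at B7: IN[B7] = OUT[B6] = {a: ⊤, b: ⊤, c: +, d: +, e: ⊤, f: ⊤}
Applying B7's transfer function to that IN value gives OUT[B7] (row B7 above).

Answer: {a: ⊤, b: 0, c: +, d: +, e: ⊤, f: ⊤}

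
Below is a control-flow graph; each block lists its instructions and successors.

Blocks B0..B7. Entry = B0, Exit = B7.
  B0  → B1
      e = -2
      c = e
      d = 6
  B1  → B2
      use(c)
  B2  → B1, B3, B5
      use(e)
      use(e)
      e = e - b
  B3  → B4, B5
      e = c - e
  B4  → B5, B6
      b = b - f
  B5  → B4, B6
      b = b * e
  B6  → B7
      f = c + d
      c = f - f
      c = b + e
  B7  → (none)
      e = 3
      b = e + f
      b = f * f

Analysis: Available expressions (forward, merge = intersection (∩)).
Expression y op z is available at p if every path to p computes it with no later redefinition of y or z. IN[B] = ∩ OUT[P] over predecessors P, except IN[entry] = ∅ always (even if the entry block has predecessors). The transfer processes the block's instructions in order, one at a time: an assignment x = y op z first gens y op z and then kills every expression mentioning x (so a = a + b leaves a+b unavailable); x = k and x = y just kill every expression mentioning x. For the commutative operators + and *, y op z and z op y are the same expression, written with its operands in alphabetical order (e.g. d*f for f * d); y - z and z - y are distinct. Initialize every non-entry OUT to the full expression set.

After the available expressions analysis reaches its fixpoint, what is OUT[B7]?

Fixpoint table:
  B0:   IN={}   OUT={}
  B1:   IN={}   OUT={}
  B2:   IN={}   OUT={}
  B3:   IN={}   OUT={}
  B4:   IN={}   OUT={}
  B5:   IN={}   OUT={}
  B6:   IN={}   OUT={b+e, f-f}
  B7:   IN={b+e, f-f}   OUT={e+f, f*f, f-f}

Merge at B7: IN[B7] = OUT[B6] = {b+e, f-f}
Applying B7's transfer function to that IN value gives OUT[B7] (row B7 above).

Answer: {e+f, f*f, f-f}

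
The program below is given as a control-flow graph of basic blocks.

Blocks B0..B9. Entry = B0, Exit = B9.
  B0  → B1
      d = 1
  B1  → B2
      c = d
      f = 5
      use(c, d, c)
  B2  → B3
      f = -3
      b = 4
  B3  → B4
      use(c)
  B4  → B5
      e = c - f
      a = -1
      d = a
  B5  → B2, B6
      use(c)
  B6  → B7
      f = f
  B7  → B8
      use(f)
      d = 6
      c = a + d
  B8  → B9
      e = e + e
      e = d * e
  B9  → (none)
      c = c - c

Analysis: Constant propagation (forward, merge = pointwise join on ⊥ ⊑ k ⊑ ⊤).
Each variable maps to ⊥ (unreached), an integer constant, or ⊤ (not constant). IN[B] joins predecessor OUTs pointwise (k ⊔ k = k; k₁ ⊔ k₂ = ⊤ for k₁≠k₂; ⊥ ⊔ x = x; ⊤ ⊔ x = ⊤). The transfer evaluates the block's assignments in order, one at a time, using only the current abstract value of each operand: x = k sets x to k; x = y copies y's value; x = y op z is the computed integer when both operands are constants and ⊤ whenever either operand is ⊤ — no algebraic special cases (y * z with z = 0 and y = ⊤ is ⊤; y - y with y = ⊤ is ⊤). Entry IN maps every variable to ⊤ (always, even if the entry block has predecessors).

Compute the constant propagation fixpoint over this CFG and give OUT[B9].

Converged values:
  B0:  IN=(all ⊤)  OUT={d:1; rest ⊤}
  B1:  IN={d:1; rest ⊤}  OUT={c:1, d:1, f:5; rest ⊤}
  B2:  IN={c:1; rest ⊤}  OUT={b:4, c:1, f:-3; rest ⊤}
  B3:  IN={b:4, c:1, f:-3; rest ⊤}  OUT={b:4, c:1, f:-3; rest ⊤}
  B4:  IN={b:4, c:1, f:-3; rest ⊤}  OUT={a:-1, b:4, c:1, d:-1, e:4, f:-3; rest ⊤}
  B5:  IN={a:-1, b:4, c:1, d:-1, e:4, f:-3; rest ⊤}  OUT={a:-1, b:4, c:1, d:-1, e:4, f:-3; rest ⊤}
  B6:  IN={a:-1, b:4, c:1, d:-1, e:4, f:-3; rest ⊤}  OUT={a:-1, b:4, c:1, d:-1, e:4, f:-3; rest ⊤}
  B7:  IN={a:-1, b:4, c:1, d:-1, e:4, f:-3; rest ⊤}  OUT={a:-1, b:4, c:5, d:6, e:4, f:-3; rest ⊤}
  B8:  IN={a:-1, b:4, c:5, d:6, e:4, f:-3; rest ⊤}  OUT={a:-1, b:4, c:5, d:6, e:48, f:-3; rest ⊤}
  B9:  IN={a:-1, b:4, c:5, d:6, e:48, f:-3; rest ⊤}  OUT={a:-1, b:4, c:0, d:6, e:48, f:-3; rest ⊤}

Merge at B9: IN[B9] = OUT[B8] = {a: -1, b: 4, c: 5, d: 6, e: 48, f: -3}
Applying B9's transfer function to that IN value gives OUT[B9] (row B9 above).

Answer: {a: -1, b: 4, c: 0, d: 6, e: 48, f: -3}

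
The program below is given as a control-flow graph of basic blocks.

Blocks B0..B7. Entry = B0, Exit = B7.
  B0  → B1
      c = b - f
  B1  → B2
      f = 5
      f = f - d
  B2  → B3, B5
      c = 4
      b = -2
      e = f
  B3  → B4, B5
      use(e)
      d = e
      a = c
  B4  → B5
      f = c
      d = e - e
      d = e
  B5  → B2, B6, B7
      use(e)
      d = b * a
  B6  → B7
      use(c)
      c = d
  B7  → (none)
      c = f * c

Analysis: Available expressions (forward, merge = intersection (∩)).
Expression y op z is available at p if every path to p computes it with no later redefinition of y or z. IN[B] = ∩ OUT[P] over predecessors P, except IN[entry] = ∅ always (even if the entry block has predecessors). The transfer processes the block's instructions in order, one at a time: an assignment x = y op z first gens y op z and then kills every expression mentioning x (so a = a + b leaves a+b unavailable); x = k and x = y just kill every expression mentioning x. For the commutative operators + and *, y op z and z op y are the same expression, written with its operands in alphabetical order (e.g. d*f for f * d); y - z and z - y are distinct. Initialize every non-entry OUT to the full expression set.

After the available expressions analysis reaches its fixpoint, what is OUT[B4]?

Answer: {e-e}

Derivation:
Converged values:
  B0: | IN={} | OUT={b-f}
  B1: | IN={b-f} | OUT={}
  B2: | IN={} | OUT={}
  B3: | IN={} | OUT={}
  B4: | IN={} | OUT={e-e}
  B5: | IN={} | OUT={a*b}
  B6: | IN={a*b} | OUT={a*b}
  B7: | IN={a*b} | OUT={a*b}

Merge at B4: IN[B4] = OUT[B3] = {}
Applying B4's transfer function to that IN value gives OUT[B4] (row B4 above).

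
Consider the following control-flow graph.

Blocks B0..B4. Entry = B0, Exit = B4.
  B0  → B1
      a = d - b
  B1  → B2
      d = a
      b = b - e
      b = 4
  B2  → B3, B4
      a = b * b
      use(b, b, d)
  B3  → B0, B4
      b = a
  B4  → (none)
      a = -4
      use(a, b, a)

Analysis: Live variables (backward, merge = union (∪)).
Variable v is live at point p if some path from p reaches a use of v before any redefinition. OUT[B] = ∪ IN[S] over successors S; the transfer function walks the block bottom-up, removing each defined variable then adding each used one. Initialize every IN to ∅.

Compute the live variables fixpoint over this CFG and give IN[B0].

Per-block solution:
  B0:   IN={b, d, e}   OUT={a, b, e}
  B1:   IN={a, b, e}   OUT={b, d, e}
  B2:   IN={b, d, e}   OUT={a, b, d, e}
  B3:   IN={a, d, e}   OUT={b, d, e}
  B4:   IN={b}   OUT={}

Merge at B0: OUT[B0] = IN[B1] = {a, b, e}
Applying B0's transfer function to that OUT value gives IN[B0] (row B0 above).

Answer: {b, d, e}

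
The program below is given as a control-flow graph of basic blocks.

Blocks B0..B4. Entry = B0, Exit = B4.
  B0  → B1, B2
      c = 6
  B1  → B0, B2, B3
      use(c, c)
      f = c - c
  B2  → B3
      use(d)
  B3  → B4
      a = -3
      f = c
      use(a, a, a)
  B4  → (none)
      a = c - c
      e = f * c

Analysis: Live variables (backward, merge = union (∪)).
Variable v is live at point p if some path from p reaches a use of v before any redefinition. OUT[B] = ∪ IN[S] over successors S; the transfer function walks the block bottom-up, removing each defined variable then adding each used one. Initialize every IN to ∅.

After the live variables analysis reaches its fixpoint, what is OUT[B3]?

Per-block solution:
  B0: | IN={d} | OUT={c, d}
  B1: | IN={c, d} | OUT={c, d}
  B2: | IN={c, d} | OUT={c}
  B3: | IN={c} | OUT={c, f}
  B4: | IN={c, f} | OUT={}

Merge at B3: OUT[B3] = IN[B4] = {c, f}

Answer: {c, f}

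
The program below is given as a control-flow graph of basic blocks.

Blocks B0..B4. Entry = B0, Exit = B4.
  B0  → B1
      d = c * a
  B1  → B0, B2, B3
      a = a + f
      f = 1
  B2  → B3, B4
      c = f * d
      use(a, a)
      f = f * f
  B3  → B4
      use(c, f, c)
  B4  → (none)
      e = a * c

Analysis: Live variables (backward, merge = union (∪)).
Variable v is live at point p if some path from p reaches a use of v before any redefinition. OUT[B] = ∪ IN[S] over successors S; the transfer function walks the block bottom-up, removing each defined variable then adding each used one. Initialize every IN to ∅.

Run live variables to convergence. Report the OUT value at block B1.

Per-block solution:
  B0:  IN={a, c, f}  OUT={a, c, d, f}
  B1:  IN={a, c, d, f}  OUT={a, c, d, f}
  B2:  IN={a, d, f}  OUT={a, c, f}
  B3:  IN={a, c, f}  OUT={a, c}
  B4:  IN={a, c}  OUT={}

Merge at B1: OUT[B1] = IN[B0] ⊔ IN[B2] ⊔ IN[B3] = {a, c, d, f}

Answer: {a, c, d, f}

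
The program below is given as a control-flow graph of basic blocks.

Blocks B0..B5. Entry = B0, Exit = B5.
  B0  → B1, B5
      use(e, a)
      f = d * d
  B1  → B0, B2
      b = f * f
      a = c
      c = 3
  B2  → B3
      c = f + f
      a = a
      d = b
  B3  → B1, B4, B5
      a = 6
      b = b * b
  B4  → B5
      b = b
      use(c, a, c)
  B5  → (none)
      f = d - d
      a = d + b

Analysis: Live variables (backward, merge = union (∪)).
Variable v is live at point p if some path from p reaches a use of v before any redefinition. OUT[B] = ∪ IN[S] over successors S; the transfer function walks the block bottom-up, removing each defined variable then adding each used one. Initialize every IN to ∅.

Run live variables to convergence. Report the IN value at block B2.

Answer: {a, b, e, f}

Derivation:
Fixpoint table:
  B0:   IN={a, b, c, d, e}   OUT={b, c, d, e, f}
  B1:   IN={c, d, e, f}   OUT={a, b, c, d, e, f}
  B2:   IN={a, b, e, f}   OUT={b, c, d, e, f}
  B3:   IN={b, c, d, e, f}   OUT={a, b, c, d, e, f}
  B4:   IN={a, b, c, d}   OUT={b, d}
  B5:   IN={b, d}   OUT={}

Merge at B2: OUT[B2] = IN[B3] = {b, c, d, e, f}
Applying B2's transfer function to that OUT value gives IN[B2] (row B2 above).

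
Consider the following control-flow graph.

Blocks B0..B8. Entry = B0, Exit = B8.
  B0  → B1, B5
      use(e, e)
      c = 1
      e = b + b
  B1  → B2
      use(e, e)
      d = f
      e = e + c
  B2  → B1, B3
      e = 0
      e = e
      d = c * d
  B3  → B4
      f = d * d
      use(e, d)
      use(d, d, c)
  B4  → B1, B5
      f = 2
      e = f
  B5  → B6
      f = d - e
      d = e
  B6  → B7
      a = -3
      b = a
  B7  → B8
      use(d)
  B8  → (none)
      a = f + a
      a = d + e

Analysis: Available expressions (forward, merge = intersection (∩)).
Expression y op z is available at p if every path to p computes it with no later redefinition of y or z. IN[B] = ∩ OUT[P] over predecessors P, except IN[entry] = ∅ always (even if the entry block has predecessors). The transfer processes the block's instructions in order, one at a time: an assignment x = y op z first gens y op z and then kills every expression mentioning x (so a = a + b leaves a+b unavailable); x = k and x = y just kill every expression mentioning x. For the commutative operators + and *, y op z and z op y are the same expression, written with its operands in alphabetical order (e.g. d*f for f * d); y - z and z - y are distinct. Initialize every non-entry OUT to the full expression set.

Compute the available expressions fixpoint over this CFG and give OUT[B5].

Fixpoint table:
  B0:   IN={}   OUT={b+b}
  B1:   IN={b+b}   OUT={b+b}
  B2:   IN={b+b}   OUT={b+b}
  B3:   IN={b+b}   OUT={b+b, d*d}
  B4:   IN={b+b, d*d}   OUT={b+b, d*d}
  B5:   IN={b+b}   OUT={b+b}
  B6:   IN={b+b}   OUT={}
  B7:   IN={}   OUT={}
  B8:   IN={}   OUT={d+e}

Merge at B5: IN[B5] = OUT[B0] ∩ OUT[B4] = {b+b}
Applying B5's transfer function to that IN value gives OUT[B5] (row B5 above).

Answer: {b+b}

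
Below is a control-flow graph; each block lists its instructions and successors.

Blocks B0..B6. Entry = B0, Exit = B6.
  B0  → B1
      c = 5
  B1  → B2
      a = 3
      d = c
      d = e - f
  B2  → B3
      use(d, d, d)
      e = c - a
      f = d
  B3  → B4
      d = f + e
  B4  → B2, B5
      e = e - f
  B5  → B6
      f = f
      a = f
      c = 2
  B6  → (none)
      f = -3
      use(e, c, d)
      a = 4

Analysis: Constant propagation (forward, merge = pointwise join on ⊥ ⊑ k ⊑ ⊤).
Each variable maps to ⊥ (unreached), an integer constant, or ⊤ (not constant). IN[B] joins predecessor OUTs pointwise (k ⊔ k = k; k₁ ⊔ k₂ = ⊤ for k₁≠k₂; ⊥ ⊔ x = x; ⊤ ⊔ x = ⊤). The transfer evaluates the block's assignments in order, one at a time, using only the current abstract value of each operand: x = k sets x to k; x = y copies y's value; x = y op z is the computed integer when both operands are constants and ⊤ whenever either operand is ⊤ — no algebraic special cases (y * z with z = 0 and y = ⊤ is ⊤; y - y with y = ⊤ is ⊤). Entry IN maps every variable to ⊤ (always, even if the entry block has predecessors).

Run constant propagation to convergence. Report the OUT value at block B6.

Answer: {a: 4, b: ⊤, c: 2, d: ⊤, e: ⊤, f: -3}

Trace:
Per-block solution:
  B0:   IN=(all ⊤)   OUT={c:5; rest ⊤}
  B1:   IN={c:5; rest ⊤}   OUT={a:3, c:5; rest ⊤}
  B2:   IN={a:3, c:5; rest ⊤}   OUT={a:3, c:5, e:2; rest ⊤}
  B3:   IN={a:3, c:5, e:2; rest ⊤}   OUT={a:3, c:5, e:2; rest ⊤}
  B4:   IN={a:3, c:5, e:2; rest ⊤}   OUT={a:3, c:5; rest ⊤}
  B5:   IN={a:3, c:5; rest ⊤}   OUT={c:2; rest ⊤}
  B6:   IN={c:2; rest ⊤}   OUT={a:4, c:2, f:-3; rest ⊤}

Merge at B6: IN[B6] = OUT[B5] = {a: ⊤, b: ⊤, c: 2, d: ⊤, e: ⊤, f: ⊤}
Applying B6's transfer function to that IN value gives OUT[B6] (row B6 above).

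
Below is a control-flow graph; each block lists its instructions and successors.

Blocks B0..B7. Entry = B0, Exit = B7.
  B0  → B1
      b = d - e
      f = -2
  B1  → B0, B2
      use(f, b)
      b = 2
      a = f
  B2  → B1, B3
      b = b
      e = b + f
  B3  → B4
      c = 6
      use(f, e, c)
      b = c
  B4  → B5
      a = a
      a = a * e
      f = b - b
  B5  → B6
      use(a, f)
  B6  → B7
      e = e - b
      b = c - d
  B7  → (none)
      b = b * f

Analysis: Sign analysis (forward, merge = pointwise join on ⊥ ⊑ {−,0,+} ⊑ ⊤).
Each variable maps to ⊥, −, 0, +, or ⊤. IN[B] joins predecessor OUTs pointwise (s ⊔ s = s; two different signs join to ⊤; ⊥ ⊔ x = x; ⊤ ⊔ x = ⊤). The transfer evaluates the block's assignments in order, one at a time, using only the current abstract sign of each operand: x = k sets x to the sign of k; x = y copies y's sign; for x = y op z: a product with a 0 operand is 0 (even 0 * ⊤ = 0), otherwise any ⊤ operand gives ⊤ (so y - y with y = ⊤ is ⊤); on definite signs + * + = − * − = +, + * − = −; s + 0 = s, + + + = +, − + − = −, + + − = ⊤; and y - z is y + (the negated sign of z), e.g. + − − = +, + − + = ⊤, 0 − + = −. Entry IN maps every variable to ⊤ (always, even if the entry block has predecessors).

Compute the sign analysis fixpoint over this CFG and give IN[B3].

Fixpoint table:
  B0:  IN=(all ⊤)  OUT={f:-; rest ⊤}
  B1:  IN={f:-; rest ⊤}  OUT={a:-, b:+, f:-; rest ⊤}
  B2:  IN={a:-, b:+, f:-; rest ⊤}  OUT={a:-, b:+, f:-; rest ⊤}
  B3:  IN={a:-, b:+, f:-; rest ⊤}  OUT={a:-, b:+, c:+, f:-; rest ⊤}
  B4:  IN={a:-, b:+, c:+, f:-; rest ⊤}  OUT={b:+, c:+; rest ⊤}
  B5:  IN={b:+, c:+; rest ⊤}  OUT={b:+, c:+; rest ⊤}
  B6:  IN={b:+, c:+; rest ⊤}  OUT={c:+; rest ⊤}
  B7:  IN={c:+; rest ⊤}  OUT={c:+; rest ⊤}

Merge at B3: IN[B3] = OUT[B2] = {a: -, b: +, c: ⊤, d: ⊤, e: ⊤, f: -}

Answer: {a: -, b: +, c: ⊤, d: ⊤, e: ⊤, f: -}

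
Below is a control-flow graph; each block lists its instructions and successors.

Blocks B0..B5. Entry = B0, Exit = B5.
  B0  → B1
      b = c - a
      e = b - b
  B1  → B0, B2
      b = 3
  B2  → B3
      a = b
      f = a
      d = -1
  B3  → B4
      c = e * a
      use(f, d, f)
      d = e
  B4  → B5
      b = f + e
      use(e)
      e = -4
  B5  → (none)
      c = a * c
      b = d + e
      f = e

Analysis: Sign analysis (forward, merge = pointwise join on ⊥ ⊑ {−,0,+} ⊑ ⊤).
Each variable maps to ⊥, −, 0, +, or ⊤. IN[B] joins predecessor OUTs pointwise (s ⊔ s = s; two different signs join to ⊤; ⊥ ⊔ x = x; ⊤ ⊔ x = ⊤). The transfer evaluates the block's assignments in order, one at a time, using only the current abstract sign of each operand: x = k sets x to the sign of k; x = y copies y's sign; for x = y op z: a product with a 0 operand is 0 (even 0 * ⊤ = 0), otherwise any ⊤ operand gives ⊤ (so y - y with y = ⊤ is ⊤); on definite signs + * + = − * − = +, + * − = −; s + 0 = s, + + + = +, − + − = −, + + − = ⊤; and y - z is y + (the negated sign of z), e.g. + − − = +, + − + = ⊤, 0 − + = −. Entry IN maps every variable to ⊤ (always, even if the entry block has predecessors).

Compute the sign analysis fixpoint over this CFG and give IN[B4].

Per-block solution:
  B0: | IN=(all ⊤) | OUT=(all ⊤)
  B1: | IN=(all ⊤) | OUT={b:+; rest ⊤}
  B2: | IN={b:+; rest ⊤} | OUT={a:+, b:+, d:-, f:+; rest ⊤}
  B3: | IN={a:+, b:+, d:-, f:+; rest ⊤} | OUT={a:+, b:+, f:+; rest ⊤}
  B4: | IN={a:+, b:+, f:+; rest ⊤} | OUT={a:+, e:-, f:+; rest ⊤}
  B5: | IN={a:+, e:-, f:+; rest ⊤} | OUT={a:+, e:-, f:-; rest ⊤}

Merge at B4: IN[B4] = OUT[B3] = {a: +, b: +, c: ⊤, d: ⊤, e: ⊤, f: +}

Answer: {a: +, b: +, c: ⊤, d: ⊤, e: ⊤, f: +}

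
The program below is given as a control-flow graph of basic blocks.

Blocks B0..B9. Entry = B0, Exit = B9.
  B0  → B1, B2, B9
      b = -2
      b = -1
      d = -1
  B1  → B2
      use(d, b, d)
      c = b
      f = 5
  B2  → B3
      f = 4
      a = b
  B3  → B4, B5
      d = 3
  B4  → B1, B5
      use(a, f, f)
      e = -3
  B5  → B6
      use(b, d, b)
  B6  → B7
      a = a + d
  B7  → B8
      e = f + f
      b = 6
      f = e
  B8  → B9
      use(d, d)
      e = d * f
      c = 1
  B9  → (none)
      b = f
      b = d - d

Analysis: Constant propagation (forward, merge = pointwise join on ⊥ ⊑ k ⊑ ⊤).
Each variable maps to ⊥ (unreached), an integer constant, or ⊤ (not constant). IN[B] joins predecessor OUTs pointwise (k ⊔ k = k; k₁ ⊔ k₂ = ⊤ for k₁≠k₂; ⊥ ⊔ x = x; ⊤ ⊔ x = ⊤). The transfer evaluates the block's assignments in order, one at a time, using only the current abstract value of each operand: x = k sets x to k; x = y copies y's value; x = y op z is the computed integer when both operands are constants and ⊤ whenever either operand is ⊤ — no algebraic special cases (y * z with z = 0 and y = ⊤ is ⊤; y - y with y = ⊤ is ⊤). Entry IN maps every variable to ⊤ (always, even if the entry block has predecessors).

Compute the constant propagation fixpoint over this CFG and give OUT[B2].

Answer: {a: -1, b: -1, c: ⊤, d: ⊤, e: ⊤, f: 4}

Trace:
Per-block solution:
  B0:   IN=(all ⊤)   OUT={b:-1, d:-1; rest ⊤}
  B1:   IN={b:-1; rest ⊤}   OUT={b:-1, c:-1, f:5; rest ⊤}
  B2:   IN={b:-1; rest ⊤}   OUT={a:-1, b:-1, f:4; rest ⊤}
  B3:   IN={a:-1, b:-1, f:4; rest ⊤}   OUT={a:-1, b:-1, d:3, f:4; rest ⊤}
  B4:   IN={a:-1, b:-1, d:3, f:4; rest ⊤}   OUT={a:-1, b:-1, d:3, e:-3, f:4; rest ⊤}
  B5:   IN={a:-1, b:-1, d:3, f:4; rest ⊤}   OUT={a:-1, b:-1, d:3, f:4; rest ⊤}
  B6:   IN={a:-1, b:-1, d:3, f:4; rest ⊤}   OUT={a:2, b:-1, d:3, f:4; rest ⊤}
  B7:   IN={a:2, b:-1, d:3, f:4; rest ⊤}   OUT={a:2, b:6, d:3, e:8, f:8; rest ⊤}
  B8:   IN={a:2, b:6, d:3, e:8, f:8; rest ⊤}   OUT={a:2, b:6, c:1, d:3, e:24, f:8; rest ⊤}
  B9:   IN=(all ⊤)   OUT=(all ⊤)

Merge at B2: IN[B2] = OUT[B0] ⊔ OUT[B1] = {a: ⊤, b: -1, c: ⊤, d: ⊤, e: ⊤, f: ⊤}
Applying B2's transfer function to that IN value gives OUT[B2] (row B2 above).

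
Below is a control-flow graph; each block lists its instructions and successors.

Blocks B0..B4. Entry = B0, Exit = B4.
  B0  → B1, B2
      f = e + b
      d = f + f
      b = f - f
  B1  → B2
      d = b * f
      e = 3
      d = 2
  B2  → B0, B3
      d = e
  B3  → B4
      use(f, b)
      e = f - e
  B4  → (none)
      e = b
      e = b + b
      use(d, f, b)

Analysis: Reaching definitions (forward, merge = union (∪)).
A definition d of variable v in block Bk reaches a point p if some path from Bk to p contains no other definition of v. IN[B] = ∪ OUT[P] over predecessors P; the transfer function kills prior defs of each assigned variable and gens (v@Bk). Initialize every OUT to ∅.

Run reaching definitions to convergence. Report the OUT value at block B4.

Answer: {b@B0, d@B2, e@B4, f@B0}

Derivation:
Fixpoint table:
  B0:  IN={b@B0, d@B2, e@B1, f@B0}  OUT={b@B0, d@B0, e@B1, f@B0}
  B1:  IN={b@B0, d@B0, e@B1, f@B0}  OUT={b@B0, d@B1, e@B1, f@B0}
  B2:  IN={b@B0, d@B0, d@B1, e@B1, f@B0}  OUT={b@B0, d@B2, e@B1, f@B0}
  B3:  IN={b@B0, d@B2, e@B1, f@B0}  OUT={b@B0, d@B2, e@B3, f@B0}
  B4:  IN={b@B0, d@B2, e@B3, f@B0}  OUT={b@B0, d@B2, e@B4, f@B0}

Merge at B4: IN[B4] = OUT[B3] = {b@B0, d@B2, e@B3, f@B0}
Applying B4's transfer function to that IN value gives OUT[B4] (row B4 above).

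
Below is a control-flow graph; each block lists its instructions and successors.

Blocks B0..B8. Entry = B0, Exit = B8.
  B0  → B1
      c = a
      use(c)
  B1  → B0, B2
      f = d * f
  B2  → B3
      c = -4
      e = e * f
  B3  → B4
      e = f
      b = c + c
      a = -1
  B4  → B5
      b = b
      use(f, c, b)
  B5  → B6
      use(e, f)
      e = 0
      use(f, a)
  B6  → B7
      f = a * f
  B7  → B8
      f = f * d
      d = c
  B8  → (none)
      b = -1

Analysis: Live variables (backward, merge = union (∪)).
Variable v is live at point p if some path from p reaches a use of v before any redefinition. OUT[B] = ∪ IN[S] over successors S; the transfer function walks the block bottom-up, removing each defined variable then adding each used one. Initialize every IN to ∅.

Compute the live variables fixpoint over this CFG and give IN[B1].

Answer: {a, d, e, f}

Working:
Fixpoint table:
  B0:   IN={a, d, e, f}   OUT={a, d, e, f}
  B1:   IN={a, d, e, f}   OUT={a, d, e, f}
  B2:   IN={d, e, f}   OUT={c, d, f}
  B3:   IN={c, d, f}   OUT={a, b, c, d, e, f}
  B4:   IN={a, b, c, d, e, f}   OUT={a, c, d, e, f}
  B5:   IN={a, c, d, e, f}   OUT={a, c, d, f}
  B6:   IN={a, c, d, f}   OUT={c, d, f}
  B7:   IN={c, d, f}   OUT={}
  B8:   IN={}   OUT={}

Merge at B1: OUT[B1] = IN[B0] ⊔ IN[B2] = {a, d, e, f}
Applying B1's transfer function to that OUT value gives IN[B1] (row B1 above).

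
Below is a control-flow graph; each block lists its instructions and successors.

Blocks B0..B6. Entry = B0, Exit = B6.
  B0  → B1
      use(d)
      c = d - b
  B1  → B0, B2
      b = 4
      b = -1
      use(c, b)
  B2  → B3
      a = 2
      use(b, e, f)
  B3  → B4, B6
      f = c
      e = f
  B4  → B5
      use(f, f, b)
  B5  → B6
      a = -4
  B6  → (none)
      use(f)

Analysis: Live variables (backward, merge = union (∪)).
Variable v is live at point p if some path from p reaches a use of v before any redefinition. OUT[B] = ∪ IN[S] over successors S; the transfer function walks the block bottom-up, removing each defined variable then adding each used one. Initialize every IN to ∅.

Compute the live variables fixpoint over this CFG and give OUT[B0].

Answer: {c, d, e, f}

Working:
Fixpoint table:
  B0:  IN={b, d, e, f}  OUT={c, d, e, f}
  B1:  IN={c, d, e, f}  OUT={b, c, d, e, f}
  B2:  IN={b, c, e, f}  OUT={b, c}
  B3:  IN={b, c}  OUT={b, f}
  B4:  IN={b, f}  OUT={f}
  B5:  IN={f}  OUT={f}
  B6:  IN={f}  OUT={}

Merge at B0: OUT[B0] = IN[B1] = {c, d, e, f}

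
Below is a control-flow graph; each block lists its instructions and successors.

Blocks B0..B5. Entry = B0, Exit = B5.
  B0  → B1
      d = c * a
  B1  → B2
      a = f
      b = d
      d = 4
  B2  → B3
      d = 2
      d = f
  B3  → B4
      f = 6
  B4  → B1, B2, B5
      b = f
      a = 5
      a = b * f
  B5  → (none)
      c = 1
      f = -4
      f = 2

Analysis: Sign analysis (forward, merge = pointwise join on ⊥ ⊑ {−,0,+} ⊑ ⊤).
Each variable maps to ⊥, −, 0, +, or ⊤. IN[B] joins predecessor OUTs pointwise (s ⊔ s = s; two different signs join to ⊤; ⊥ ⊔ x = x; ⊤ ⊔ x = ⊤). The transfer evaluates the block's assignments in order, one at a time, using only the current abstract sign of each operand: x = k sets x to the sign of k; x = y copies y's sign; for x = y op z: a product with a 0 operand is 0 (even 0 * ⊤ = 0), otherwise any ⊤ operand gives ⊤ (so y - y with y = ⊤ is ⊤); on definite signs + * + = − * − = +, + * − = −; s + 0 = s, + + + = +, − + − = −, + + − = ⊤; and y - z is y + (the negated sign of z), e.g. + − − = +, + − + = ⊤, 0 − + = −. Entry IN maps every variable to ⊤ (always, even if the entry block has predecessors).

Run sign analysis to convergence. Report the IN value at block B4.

Fixpoint table:
  B0: | IN=(all ⊤) | OUT=(all ⊤)
  B1: | IN=(all ⊤) | OUT={d:+; rest ⊤}
  B2: | IN=(all ⊤) | OUT=(all ⊤)
  B3: | IN=(all ⊤) | OUT={f:+; rest ⊤}
  B4: | IN={f:+; rest ⊤} | OUT={a:+, b:+, f:+; rest ⊤}
  B5: | IN={a:+, b:+, f:+; rest ⊤} | OUT={a:+, b:+, c:+, f:+; rest ⊤}

Merge at B4: IN[B4] = OUT[B3] = {a: ⊤, b: ⊤, c: ⊤, d: ⊤, e: ⊤, f: +}

Answer: {a: ⊤, b: ⊤, c: ⊤, d: ⊤, e: ⊤, f: +}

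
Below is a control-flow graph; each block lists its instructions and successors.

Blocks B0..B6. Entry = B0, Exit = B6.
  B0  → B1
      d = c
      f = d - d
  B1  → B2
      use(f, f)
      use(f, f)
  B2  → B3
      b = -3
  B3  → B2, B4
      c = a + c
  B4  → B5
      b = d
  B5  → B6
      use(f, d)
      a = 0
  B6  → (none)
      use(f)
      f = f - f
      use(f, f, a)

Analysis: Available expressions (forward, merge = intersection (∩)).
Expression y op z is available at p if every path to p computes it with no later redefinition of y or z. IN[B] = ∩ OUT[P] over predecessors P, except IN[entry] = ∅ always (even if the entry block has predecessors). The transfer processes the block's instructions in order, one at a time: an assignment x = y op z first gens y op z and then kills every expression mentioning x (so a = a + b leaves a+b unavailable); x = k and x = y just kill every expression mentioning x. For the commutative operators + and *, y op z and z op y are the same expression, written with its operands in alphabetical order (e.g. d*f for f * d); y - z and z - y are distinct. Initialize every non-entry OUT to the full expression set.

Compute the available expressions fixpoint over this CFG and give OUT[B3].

Fixpoint table:
  B0:   IN={}   OUT={d-d}
  B1:   IN={d-d}   OUT={d-d}
  B2:   IN={d-d}   OUT={d-d}
  B3:   IN={d-d}   OUT={d-d}
  B4:   IN={d-d}   OUT={d-d}
  B5:   IN={d-d}   OUT={d-d}
  B6:   IN={d-d}   OUT={d-d}

Merge at B3: IN[B3] = OUT[B2] = {d-d}
Applying B3's transfer function to that IN value gives OUT[B3] (row B3 above).

Answer: {d-d}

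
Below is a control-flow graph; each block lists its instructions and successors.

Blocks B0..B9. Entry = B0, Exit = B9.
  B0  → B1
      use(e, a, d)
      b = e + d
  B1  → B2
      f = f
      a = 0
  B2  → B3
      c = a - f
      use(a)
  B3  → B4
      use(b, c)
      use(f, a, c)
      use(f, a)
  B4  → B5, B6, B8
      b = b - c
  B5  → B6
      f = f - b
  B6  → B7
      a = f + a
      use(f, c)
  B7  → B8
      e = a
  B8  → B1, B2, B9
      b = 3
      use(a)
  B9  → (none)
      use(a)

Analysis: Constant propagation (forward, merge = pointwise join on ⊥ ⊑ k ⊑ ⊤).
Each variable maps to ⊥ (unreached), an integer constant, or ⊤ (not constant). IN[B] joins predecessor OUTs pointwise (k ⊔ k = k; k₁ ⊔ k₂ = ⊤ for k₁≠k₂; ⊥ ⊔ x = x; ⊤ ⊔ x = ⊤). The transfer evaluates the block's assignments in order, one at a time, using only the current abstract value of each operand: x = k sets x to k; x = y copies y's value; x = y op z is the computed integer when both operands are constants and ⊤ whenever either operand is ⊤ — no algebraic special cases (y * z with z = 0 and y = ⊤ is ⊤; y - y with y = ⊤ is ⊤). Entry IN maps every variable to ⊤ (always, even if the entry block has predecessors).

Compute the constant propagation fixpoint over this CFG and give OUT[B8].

Fixpoint table:
  B0:  IN=(all ⊤)  OUT=(all ⊤)
  B1:  IN=(all ⊤)  OUT={a:0; rest ⊤}
  B2:  IN=(all ⊤)  OUT=(all ⊤)
  B3:  IN=(all ⊤)  OUT=(all ⊤)
  B4:  IN=(all ⊤)  OUT=(all ⊤)
  B5:  IN=(all ⊤)  OUT=(all ⊤)
  B6:  IN=(all ⊤)  OUT=(all ⊤)
  B7:  IN=(all ⊤)  OUT=(all ⊤)
  B8:  IN=(all ⊤)  OUT={b:3; rest ⊤}
  B9:  IN={b:3; rest ⊤}  OUT={b:3; rest ⊤}

Merge at B8: IN[B8] = OUT[B4] ⊔ OUT[B7] = {a: ⊤, b: ⊤, c: ⊤, d: ⊤, e: ⊤, f: ⊤}
Applying B8's transfer function to that IN value gives OUT[B8] (row B8 above).

Answer: {a: ⊤, b: 3, c: ⊤, d: ⊤, e: ⊤, f: ⊤}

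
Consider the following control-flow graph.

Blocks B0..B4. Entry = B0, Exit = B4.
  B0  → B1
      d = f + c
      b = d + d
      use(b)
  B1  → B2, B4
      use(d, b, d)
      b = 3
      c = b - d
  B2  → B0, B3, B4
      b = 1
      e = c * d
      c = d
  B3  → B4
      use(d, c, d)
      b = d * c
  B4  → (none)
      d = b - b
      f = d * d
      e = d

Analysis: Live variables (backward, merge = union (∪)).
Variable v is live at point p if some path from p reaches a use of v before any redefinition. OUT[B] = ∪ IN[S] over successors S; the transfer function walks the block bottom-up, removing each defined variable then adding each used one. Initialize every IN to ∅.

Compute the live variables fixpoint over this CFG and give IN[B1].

Answer: {b, d, f}

Working:
Per-block solution:
  B0:   IN={c, f}   OUT={b, d, f}
  B1:   IN={b, d, f}   OUT={b, c, d, f}
  B2:   IN={c, d, f}   OUT={b, c, d, f}
  B3:   IN={c, d}   OUT={b}
  B4:   IN={b}   OUT={}

Merge at B1: OUT[B1] = IN[B2] ⊔ IN[B4] = {b, c, d, f}
Applying B1's transfer function to that OUT value gives IN[B1] (row B1 above).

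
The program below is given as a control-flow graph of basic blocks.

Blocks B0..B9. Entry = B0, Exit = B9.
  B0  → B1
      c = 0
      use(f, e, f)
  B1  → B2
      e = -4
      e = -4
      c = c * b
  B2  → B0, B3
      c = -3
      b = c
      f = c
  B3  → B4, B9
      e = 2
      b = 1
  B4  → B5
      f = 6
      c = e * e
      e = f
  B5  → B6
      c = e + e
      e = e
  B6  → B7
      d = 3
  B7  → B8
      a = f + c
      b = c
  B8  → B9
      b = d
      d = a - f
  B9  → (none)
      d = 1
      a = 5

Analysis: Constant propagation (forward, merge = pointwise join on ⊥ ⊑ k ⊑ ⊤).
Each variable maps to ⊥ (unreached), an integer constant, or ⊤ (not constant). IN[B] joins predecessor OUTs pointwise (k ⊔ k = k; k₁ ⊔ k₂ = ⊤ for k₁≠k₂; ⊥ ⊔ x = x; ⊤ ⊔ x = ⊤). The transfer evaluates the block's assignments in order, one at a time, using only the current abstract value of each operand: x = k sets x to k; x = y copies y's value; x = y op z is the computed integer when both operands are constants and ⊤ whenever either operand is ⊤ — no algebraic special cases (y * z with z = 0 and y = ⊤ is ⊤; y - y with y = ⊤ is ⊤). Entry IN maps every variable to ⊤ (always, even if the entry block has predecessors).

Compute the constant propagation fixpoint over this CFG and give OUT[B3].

Per-block solution:
  B0: | IN=(all ⊤) | OUT={c:0; rest ⊤}
  B1: | IN={c:0; rest ⊤} | OUT={e:-4; rest ⊤}
  B2: | IN={e:-4; rest ⊤} | OUT={b:-3, c:-3, e:-4, f:-3; rest ⊤}
  B3: | IN={b:-3, c:-3, e:-4, f:-3; rest ⊤} | OUT={b:1, c:-3, e:2, f:-3; rest ⊤}
  B4: | IN={b:1, c:-3, e:2, f:-3; rest ⊤} | OUT={b:1, c:4, e:6, f:6; rest ⊤}
  B5: | IN={b:1, c:4, e:6, f:6; rest ⊤} | OUT={b:1, c:12, e:6, f:6; rest ⊤}
  B6: | IN={b:1, c:12, e:6, f:6; rest ⊤} | OUT={b:1, c:12, d:3, e:6, f:6; rest ⊤}
  B7: | IN={b:1, c:12, d:3, e:6, f:6; rest ⊤} | OUT={a:18, b:12, c:12, d:3, e:6, f:6; rest ⊤}
  B8: | IN={a:18, b:12, c:12, d:3, e:6, f:6; rest ⊤} | OUT={a:18, b:3, c:12, d:12, e:6, f:6; rest ⊤}
  B9: | IN=(all ⊤) | OUT={a:5, d:1; rest ⊤}

Merge at B3: IN[B3] = OUT[B2] = {a: ⊤, b: -3, c: -3, d: ⊤, e: -4, f: -3}
Applying B3's transfer function to that IN value gives OUT[B3] (row B3 above).

Answer: {a: ⊤, b: 1, c: -3, d: ⊤, e: 2, f: -3}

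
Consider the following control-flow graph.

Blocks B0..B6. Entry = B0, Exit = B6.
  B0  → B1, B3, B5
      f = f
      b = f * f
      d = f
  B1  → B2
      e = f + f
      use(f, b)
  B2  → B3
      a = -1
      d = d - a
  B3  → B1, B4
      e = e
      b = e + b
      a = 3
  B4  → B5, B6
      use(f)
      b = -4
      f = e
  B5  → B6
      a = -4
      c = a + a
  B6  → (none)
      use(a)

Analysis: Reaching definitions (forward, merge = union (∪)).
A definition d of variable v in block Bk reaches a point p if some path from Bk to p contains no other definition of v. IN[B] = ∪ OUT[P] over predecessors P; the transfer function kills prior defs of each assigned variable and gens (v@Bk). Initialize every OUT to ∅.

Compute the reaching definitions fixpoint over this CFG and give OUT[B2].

Answer: {a@B2, b@B0, b@B3, d@B2, e@B1, f@B0}

Working:
Fixpoint table:
  B0:  IN={}  OUT={b@B0, d@B0, f@B0}
  B1:  IN={a@B3, b@B0, b@B3, d@B0, d@B2, e@B3, f@B0}  OUT={a@B3, b@B0, b@B3, d@B0, d@B2, e@B1, f@B0}
  B2:  IN={a@B3, b@B0, b@B3, d@B0, d@B2, e@B1, f@B0}  OUT={a@B2, b@B0, b@B3, d@B2, e@B1, f@B0}
  B3:  IN={a@B2, b@B0, b@B3, d@B0, d@B2, e@B1, f@B0}  OUT={a@B3, b@B3, d@B0, d@B2, e@B3, f@B0}
  B4:  IN={a@B3, b@B3, d@B0, d@B2, e@B3, f@B0}  OUT={a@B3, b@B4, d@B0, d@B2, e@B3, f@B4}
  B5:  IN={a@B3, b@B0, b@B4, d@B0, d@B2, e@B3, f@B0, f@B4}  OUT={a@B5, b@B0, b@B4, c@B5, d@B0, d@B2, e@B3, f@B0, f@B4}
  B6:  IN={a@B3, a@B5, b@B0, b@B4, c@B5, d@B0, d@B2, e@B3, f@B0, f@B4}  OUT={a@B3, a@B5, b@B0, b@B4, c@B5, d@B0, d@B2, e@B3, f@B0, f@B4}

Merge at B2: IN[B2] = OUT[B1] = {a@B3, b@B0, b@B3, d@B0, d@B2, e@B1, f@B0}
Applying B2's transfer function to that IN value gives OUT[B2] (row B2 above).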